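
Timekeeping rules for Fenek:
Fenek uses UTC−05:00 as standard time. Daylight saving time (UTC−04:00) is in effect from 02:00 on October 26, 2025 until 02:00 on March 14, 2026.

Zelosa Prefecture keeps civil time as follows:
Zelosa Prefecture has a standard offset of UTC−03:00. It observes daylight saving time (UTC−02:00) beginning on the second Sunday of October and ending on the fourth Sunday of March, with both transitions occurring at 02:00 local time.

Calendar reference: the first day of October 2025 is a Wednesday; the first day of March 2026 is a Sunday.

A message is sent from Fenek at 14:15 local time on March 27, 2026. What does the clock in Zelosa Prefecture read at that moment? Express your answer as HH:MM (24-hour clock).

16:15

March 27, 2026 does not fall between 26 October 2025 and 14 March 2026, so daylight saving is not in effect and Fenek is at UTC−05:00.
14:15 Fenek + 5h = 19:15 UTC.
1 October 2025 is a Wednesday, so the first Sunday is October 5 and the second is October 12.
1 March 2026 is a Sunday, so the first Sunday is March 1 and the fourth is March 22.
At the standard offset (UTC−03:00), 19:15 UTC − 3h = 16:15 Zelosa Prefecture standard time.
The standard-time date in Zelosa Prefecture, March 27, 2026, does not fall between 12 October 2025 and 22 March 2026, so daylight saving is not in effect and Zelosa Prefecture is at UTC−03:00.
19:15 UTC − 3h = 16:15 Zelosa Prefecture.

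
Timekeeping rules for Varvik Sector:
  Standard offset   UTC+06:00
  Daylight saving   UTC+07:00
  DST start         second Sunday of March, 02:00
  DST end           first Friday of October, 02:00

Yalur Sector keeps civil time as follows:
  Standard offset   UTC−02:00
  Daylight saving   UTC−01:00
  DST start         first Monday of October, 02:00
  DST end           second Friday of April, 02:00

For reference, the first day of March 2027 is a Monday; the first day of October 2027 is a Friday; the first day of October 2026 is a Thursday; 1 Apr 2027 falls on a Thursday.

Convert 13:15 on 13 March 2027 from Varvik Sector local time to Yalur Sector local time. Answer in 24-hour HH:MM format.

06:15

1 March 2027 is a Monday, so the first Sunday is March 7 and the second is March 14.
1 October 2027 is a Friday, so the first Friday is October 1.
13 March 2027 does not fall between 14 March and 1 October, so daylight saving is not in effect and Varvik Sector is at UTC+06:00.
13:15 Varvik Sector − 6h = 07:15 UTC.
1 October 2026 is a Thursday, so the first Monday is October 5.
1 April 2027 is a Thursday, so the first Friday is April 2 and the second is April 9.
At the standard offset (UTC−02:00), 07:15 UTC − 2h = 05:15 Yalur Sector standard time.
Daylight saving runs 5 October 2026 – 9 April 2027; the standard-time date in Yalur Sector, 13 March 2027, is inside that window, so Yalur Sector is at UTC−01:00.
07:15 UTC − 1h = 06:15 Yalur Sector.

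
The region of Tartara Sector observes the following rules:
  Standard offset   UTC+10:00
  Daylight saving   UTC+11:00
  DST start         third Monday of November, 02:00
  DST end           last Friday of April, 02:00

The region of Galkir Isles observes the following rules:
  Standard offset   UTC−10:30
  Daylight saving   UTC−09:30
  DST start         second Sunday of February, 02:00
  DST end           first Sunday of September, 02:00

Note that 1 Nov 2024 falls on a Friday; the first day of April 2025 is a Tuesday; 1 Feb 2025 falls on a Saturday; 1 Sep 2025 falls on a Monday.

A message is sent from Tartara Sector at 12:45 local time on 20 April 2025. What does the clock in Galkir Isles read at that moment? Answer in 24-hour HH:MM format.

16:15

1 November 2024 is a Friday, so the first Monday is November 4 and the third is November 18.
1 April 2025 is a Tuesday, so Fridays fall on 4, 11, 18, 25; the last is April 25.
20 April 2025 lies within the daylight-saving period (18 November 2024 – 25 April 2025), so Tartara Sector is on daylight time, UTC+11:00.
12:45 Tartara Sector − 11h = 01:45 UTC.
1 February 2025 is a Saturday, so the first Sunday is February 2 and the second is February 9.
1 September 2025 is a Monday, so the first Sunday is September 7.
At the standard offset (UTC−10:30), 01:45 UTC − 10h30m = 15:15 Galkir Isles standard time (rolling into the previous day, 19 April 2025).
The standard-time date in Galkir Isles, 19 April 2025, falls between 9 February and 7 September, so daylight saving is in effect and Galkir Isles is at UTC−09:30.
01:45 UTC − 9h30m = 16:15 Galkir Isles (rolling into the previous day, 19 April 2025).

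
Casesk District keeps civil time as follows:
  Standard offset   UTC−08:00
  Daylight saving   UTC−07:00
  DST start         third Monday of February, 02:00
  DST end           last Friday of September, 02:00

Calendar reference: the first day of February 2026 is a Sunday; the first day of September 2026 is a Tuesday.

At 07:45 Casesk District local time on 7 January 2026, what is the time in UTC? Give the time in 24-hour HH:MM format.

1 February 2026 is a Sunday, so the first Monday is February 2 and the third is February 16.
1 September 2026 is a Tuesday, so Fridays fall on 4, 11, 18, 25; the last is September 25.
7 January 2026 is outside the daylight-saving period (16 February – 25 September), so Casesk District is on standard time, UTC−08:00.
07:45 local + 8h = 15:45 UTC.

15:45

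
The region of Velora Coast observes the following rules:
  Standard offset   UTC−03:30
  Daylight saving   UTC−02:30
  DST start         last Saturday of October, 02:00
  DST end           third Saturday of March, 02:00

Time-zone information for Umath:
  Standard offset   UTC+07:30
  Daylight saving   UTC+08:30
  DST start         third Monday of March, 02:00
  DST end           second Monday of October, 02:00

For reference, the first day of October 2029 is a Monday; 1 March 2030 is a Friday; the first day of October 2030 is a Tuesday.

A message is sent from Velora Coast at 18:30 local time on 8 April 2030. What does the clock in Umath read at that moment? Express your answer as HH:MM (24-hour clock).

1 October 2029 is a Monday, so Saturdays fall on 6, 13, 20, 27; the last is October 27.
1 March 2030 is a Friday, so the first Saturday is March 2 and the third is March 16.
8 April 2030 is outside the daylight-saving period (27 October 2029 – 16 March 2030), so Velora Coast is on standard time, UTC−03:30.
18:30 Velora Coast + 3h30m = 22:00 UTC.
1 March 2030 is a Friday, so the first Monday is March 4 and the third is March 18.
1 October 2030 is a Tuesday, so the first Monday is October 7 and the second is October 14.
At the standard offset (UTC+07:30), 22:00 UTC + 7h30m = 05:30 Umath standard time (rolling into the next day, 9 April 2030).
The standard-time date in Umath, 9 April 2030, lies within the daylight-saving period (18 March – 14 October), so Umath is on daylight time, UTC+08:30.
22:00 UTC + 8h30m = 06:30 Umath (rolling into the next day, 9 April 2030).

06:30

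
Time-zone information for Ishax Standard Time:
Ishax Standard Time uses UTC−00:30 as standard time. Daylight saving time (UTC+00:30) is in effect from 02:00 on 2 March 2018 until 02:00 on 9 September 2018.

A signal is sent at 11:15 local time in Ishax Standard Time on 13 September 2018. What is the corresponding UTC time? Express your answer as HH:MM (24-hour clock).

11:45

Daylight saving runs 2 March – 9 September; 13 September 2018 is outside that window, so Ishax Standard Time is on standard time at UTC−00:30.
11:15 local + 0h30m = 11:45 UTC.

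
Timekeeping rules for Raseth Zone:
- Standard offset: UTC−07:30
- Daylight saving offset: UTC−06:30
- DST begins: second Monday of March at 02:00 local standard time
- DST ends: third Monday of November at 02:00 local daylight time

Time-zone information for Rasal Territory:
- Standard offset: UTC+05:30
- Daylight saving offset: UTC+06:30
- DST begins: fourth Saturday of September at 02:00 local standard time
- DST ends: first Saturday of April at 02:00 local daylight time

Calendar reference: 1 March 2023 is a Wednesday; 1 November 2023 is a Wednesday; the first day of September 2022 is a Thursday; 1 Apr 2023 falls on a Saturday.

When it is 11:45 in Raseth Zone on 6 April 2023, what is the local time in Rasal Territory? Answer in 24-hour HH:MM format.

23:45

1 March 2023 is a Wednesday, so the first Monday is March 6 and the second is March 13.
1 November 2023 is a Wednesday, so the first Monday is November 6 and the third is November 20.
6 April 2023 falls between 13 March and 20 November, so daylight saving is in effect and Raseth Zone is at UTC−06:30.
11:45 Raseth Zone + 6h30m = 18:15 UTC.
1 September 2022 is a Thursday, so the first Saturday is September 3 and the fourth is September 24.
1 April 2023 is a Saturday, so the first Saturday is April 1.
At the standard offset (UTC+05:30), 18:15 UTC + 5h30m = 23:45 Rasal Territory standard time.
Daylight saving runs 24 September 2022 – 1 April 2023; the standard-time date in Rasal Territory, 6 April 2023, is outside that window, so Rasal Territory is on standard time at UTC+05:30.
18:15 UTC + 5h30m = 23:45 Rasal Territory.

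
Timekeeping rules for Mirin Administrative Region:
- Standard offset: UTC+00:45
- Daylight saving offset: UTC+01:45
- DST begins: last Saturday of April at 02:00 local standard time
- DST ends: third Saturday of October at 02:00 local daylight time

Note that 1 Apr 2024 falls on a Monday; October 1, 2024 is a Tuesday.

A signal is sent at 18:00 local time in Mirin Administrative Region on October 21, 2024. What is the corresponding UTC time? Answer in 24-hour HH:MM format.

17:15

1 April 2024 is a Monday, so Saturdays fall on 6, 13, 20, 27; the last is April 27.
1 October 2024 is a Tuesday, so the first Saturday is October 5 and the third is October 19.
October 21, 2024 is outside the daylight-saving period (27 April – 19 October), so Mirin Administrative Region is on standard time, UTC+00:45.
18:00 local − 0h45m = 17:15 UTC.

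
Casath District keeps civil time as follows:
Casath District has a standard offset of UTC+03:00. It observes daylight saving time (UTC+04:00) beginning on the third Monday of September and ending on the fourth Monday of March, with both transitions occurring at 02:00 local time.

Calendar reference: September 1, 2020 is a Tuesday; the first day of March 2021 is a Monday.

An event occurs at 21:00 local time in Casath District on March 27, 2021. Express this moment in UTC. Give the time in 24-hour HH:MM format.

18:00

1 September 2020 is a Tuesday, so the first Monday is September 7 and the third is September 21.
1 March 2021 is a Monday, so the first Monday is March 1 and the fourth is March 22.
March 27, 2021 is outside the daylight-saving period (21 September 2020 – 22 March 2021), so Casath District is on standard time, UTC+03:00.
21:00 local − 3h = 18:00 UTC.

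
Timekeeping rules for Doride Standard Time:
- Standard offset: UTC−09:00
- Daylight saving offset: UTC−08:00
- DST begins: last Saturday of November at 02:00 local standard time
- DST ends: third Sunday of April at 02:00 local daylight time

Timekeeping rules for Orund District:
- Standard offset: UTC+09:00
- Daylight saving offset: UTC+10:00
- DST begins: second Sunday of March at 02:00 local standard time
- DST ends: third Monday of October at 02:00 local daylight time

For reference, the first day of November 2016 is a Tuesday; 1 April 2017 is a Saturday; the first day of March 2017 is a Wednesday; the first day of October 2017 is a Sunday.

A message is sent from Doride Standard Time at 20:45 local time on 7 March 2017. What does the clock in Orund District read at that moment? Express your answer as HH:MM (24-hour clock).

13:45

1 November 2016 is a Tuesday, so Saturdays fall on 5, 12, 19, 26; the last is November 26.
1 April 2017 is a Saturday, so the first Sunday is April 2 and the third is April 16.
7 March 2017 lies within the daylight-saving period (26 November 2016 – 16 April 2017), so Doride Standard Time is on daylight time, UTC−08:00.
20:45 Doride Standard Time + 8h = 04:45 UTC (rolling into the next day, 8 March 2017).
1 March 2017 is a Wednesday, so the first Sunday is March 5 and the second is March 12.
1 October 2017 is a Sunday, so the first Monday is October 2 and the third is October 16.
At the standard offset (UTC+09:00), 04:45 UTC + 9h = 13:45 Orund District standard time.
The standard-time date in Orund District, 8 March 2017, is outside the daylight-saving period (12 March – 16 October), so Orund District is on standard time, UTC+09:00.
04:45 UTC + 9h = 13:45 Orund District.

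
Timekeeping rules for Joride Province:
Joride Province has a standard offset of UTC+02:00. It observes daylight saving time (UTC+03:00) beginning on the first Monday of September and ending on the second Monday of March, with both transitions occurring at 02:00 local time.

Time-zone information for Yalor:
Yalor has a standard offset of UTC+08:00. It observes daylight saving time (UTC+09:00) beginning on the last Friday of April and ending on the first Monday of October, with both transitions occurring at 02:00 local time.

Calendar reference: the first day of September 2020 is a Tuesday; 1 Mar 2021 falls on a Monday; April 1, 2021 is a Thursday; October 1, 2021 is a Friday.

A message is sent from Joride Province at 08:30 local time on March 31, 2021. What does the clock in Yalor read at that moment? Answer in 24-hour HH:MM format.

14:30

1 September 2020 is a Tuesday, so the first Monday is September 7.
1 March 2021 is a Monday, so the first Monday is March 1 and the second is March 8.
March 31, 2021 is outside the daylight-saving period (7 September 2020 – 8 March 2021), so Joride Province is on standard time, UTC+02:00.
08:30 Joride Province − 2h = 06:30 UTC.
1 April 2021 is a Thursday, so Fridays fall on 2, 9, 16, 23, 30; the last is April 30.
1 October 2021 is a Friday, so the first Monday is October 4.
At the standard offset (UTC+08:00), 06:30 UTC + 8h = 14:30 Yalor standard time.
Daylight saving runs 30 April – 4 October; the standard-time date in Yalor, March 31, 2021, is outside that window, so Yalor is on standard time at UTC+08:00.
06:30 UTC + 8h = 14:30 Yalor.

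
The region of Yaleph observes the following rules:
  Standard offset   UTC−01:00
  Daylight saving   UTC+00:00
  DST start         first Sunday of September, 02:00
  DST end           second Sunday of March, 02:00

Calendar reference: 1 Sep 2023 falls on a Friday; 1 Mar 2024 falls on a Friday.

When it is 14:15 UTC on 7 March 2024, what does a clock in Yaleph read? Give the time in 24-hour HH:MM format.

1 September 2023 is a Friday, so the first Sunday is September 3.
1 March 2024 is a Friday, so the first Sunday is March 3 and the second is March 10.
At the standard offset (UTC−01:00), 14:15 UTC − 1h = 13:15 Yaleph standard time.
Daylight saving runs 3 September 2023 – 10 March 2024; the standard-time date in Yaleph, 7 March 2024, is inside that window, so Yaleph is at UTC+00:00.
14:15 UTC + 0h = 14:15 local.

14:15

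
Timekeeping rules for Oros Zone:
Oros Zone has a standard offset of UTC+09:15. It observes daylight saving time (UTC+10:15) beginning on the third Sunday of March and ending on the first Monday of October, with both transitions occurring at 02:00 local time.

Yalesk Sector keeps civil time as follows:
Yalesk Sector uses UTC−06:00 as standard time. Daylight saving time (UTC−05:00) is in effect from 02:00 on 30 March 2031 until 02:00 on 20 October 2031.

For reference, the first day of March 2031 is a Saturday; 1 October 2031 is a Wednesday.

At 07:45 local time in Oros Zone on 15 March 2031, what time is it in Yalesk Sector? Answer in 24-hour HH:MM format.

1 March 2031 is a Saturday, so the first Sunday is March 2 and the third is March 16.
1 October 2031 is a Wednesday, so the first Monday is October 6.
15 March 2031 is outside the daylight-saving period (16 March – 6 October), so Oros Zone is on standard time, UTC+09:15.
07:45 Oros Zone − 9h15m = 22:30 UTC (rolling into the previous day, 14 March 2031).
At the standard offset (UTC−06:00), 22:30 UTC − 6h = 16:30 Yalesk Sector standard time.
Daylight saving runs 30 March – 20 October; the standard-time date in Yalesk Sector, 14 March 2031, is outside that window, so Yalesk Sector is on standard time at UTC−06:00.
22:30 UTC − 6h = 16:30 Yalesk Sector.

16:30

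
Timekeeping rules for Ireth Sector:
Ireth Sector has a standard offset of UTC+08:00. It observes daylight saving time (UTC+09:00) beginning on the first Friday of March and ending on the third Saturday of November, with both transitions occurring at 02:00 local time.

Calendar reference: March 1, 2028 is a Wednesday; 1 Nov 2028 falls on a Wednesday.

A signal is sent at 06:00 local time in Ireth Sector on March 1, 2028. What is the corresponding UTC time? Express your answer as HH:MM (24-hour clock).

1 March 2028 is a Wednesday, so the first Friday is March 3.
1 November 2028 is a Wednesday, so the first Saturday is November 4 and the third is November 18.
March 1, 2028 does not fall between 3 March and 18 November, so daylight saving is not in effect and Ireth Sector is at UTC+08:00.
06:00 local − 8h = 22:00 UTC (rolling into the previous day, 29 February 2028).

22:00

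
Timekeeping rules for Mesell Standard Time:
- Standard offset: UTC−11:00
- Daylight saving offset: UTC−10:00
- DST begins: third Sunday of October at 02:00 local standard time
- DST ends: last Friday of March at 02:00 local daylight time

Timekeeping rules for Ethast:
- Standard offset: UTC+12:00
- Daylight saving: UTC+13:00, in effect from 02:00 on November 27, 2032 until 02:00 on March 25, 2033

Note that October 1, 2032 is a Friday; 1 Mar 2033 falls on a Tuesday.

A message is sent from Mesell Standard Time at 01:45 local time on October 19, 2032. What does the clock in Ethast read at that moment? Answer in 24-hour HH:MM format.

23:45

1 October 2032 is a Friday, so the first Sunday is October 3 and the third is October 17.
1 March 2033 is a Tuesday, so Fridays fall on 4, 11, 18, 25; the last is March 25.
October 19, 2032 lies within the daylight-saving period (17 October 2032 – 25 March 2033), so Mesell Standard Time is on daylight time, UTC−10:00.
01:45 Mesell Standard Time + 10h = 11:45 UTC.
At the standard offset (UTC+12:00), 11:45 UTC + 12h = 23:45 Ethast standard time.
The standard-time date in Ethast, October 19, 2032, does not fall between 27 November 2032 and 25 March 2033, so daylight saving is not in effect and Ethast is at UTC+12:00.
11:45 UTC + 12h = 23:45 Ethast.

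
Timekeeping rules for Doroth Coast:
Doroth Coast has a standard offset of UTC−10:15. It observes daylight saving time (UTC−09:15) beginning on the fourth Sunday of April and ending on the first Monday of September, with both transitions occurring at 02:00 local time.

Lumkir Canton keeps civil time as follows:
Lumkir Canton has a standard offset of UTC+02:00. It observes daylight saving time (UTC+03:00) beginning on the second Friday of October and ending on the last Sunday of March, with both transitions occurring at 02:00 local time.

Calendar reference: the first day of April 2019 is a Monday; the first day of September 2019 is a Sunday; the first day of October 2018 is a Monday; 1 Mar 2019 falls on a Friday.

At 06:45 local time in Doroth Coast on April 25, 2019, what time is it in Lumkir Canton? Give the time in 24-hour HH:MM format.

19:00

1 April 2019 is a Monday, so the first Sunday is April 7 and the fourth is April 28.
1 September 2019 is a Sunday, so the first Monday is September 2.
Daylight saving runs 28 April – 2 September; April 25, 2019 is outside that window, so Doroth Coast is on standard time at UTC−10:15.
06:45 Doroth Coast + 10h15m = 17:00 UTC.
1 October 2018 is a Monday, so the first Friday is October 5 and the second is October 12.
1 March 2019 is a Friday, so Sundays fall on 3, 10, 17, 24, 31; the last is March 31.
At the standard offset (UTC+02:00), 17:00 UTC + 2h = 19:00 Lumkir Canton standard time.
Daylight saving runs 12 October 2018 – 31 March 2019; the standard-time date in Lumkir Canton, April 25, 2019, is outside that window, so Lumkir Canton is on standard time at UTC+02:00.
17:00 UTC + 2h = 19:00 Lumkir Canton.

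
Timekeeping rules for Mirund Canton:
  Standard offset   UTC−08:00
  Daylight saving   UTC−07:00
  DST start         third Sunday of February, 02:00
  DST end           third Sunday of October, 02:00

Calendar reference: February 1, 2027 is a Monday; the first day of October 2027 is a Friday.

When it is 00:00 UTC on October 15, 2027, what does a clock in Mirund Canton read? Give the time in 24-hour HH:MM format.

1 February 2027 is a Monday, so the first Sunday is February 7 and the third is February 21.
1 October 2027 is a Friday, so the first Sunday is October 3 and the third is October 17.
At the standard offset (UTC−08:00), 00:00 UTC − 8h = 16:00 Mirund Canton standard time (rolling into the previous day, 14 October 2027).
Daylight saving runs 21 February – 17 October; the standard-time date in Mirund Canton, October 14, 2027, is inside that window, so Mirund Canton is at UTC−07:00.
00:00 UTC − 7h = 17:00 local (rolling into the previous day, 14 October 2027).

17:00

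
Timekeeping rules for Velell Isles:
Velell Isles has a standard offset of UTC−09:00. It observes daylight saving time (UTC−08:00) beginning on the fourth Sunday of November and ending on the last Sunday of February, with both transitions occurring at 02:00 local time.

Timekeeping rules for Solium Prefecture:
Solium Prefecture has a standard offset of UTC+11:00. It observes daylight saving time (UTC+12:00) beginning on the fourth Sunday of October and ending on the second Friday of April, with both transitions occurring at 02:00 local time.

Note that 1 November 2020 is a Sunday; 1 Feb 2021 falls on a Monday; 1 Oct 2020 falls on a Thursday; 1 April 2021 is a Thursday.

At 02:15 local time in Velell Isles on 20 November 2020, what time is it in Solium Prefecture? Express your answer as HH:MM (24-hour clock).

1 November 2020 is a Sunday, so the first Sunday is November 1 and the fourth is November 22.
1 February 2021 is a Monday, so Sundays fall on 7, 14, 21, 28; the last is February 28.
20 November 2020 is outside the daylight-saving period (22 November 2020 – 28 February 2021), so Velell Isles is on standard time, UTC−09:00.
02:15 Velell Isles + 9h = 11:15 UTC.
1 October 2020 is a Thursday, so the first Sunday is October 4 and the fourth is October 25.
1 April 2021 is a Thursday, so the first Friday is April 2 and the second is April 9.
At the standard offset (UTC+11:00), 11:15 UTC + 11h = 22:15 Solium Prefecture standard time.
The standard-time date in Solium Prefecture, 20 November 2020, falls between 25 October 2020 and 9 April 2021, so daylight saving is in effect and Solium Prefecture is at UTC+12:00.
11:15 UTC + 12h = 23:15 Solium Prefecture.

23:15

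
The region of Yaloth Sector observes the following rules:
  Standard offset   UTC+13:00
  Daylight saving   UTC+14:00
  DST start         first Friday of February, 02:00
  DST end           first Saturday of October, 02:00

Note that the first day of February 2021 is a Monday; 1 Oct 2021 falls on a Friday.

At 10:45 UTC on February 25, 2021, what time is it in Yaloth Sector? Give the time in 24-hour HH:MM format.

1 February 2021 is a Monday, so the first Friday is February 5.
1 October 2021 is a Friday, so the first Saturday is October 2.
At the standard offset (UTC+13:00), 10:45 UTC + 13h = 23:45 Yaloth Sector standard time.
The standard-time date in Yaloth Sector, February 25, 2021, lies within the daylight-saving period (5 February – 2 October), so Yaloth Sector is on daylight time, UTC+14:00.
10:45 UTC + 14h = 00:45 local (rolling into the next day, 26 February 2021).

00:45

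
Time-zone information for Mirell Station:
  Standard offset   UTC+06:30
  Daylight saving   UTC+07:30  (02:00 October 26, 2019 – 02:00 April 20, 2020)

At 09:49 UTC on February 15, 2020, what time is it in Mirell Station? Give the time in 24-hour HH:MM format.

At the standard offset (UTC+06:30), 09:49 UTC + 6h30m = 16:19 Mirell Station standard time.
The standard-time date in Mirell Station, February 15, 2020, lies within the daylight-saving period (26 October 2019 – 20 April 2020), so Mirell Station is on daylight time, UTC+07:30.
09:49 UTC + 7h30m = 17:19 local.

17:19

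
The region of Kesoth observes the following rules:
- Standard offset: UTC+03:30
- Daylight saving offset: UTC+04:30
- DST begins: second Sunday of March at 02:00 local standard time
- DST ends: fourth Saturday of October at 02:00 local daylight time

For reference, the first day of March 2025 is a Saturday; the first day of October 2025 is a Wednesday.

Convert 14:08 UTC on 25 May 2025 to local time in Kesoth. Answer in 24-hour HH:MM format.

18:38

1 March 2025 is a Saturday, so the first Sunday is March 2 and the second is March 9.
1 October 2025 is a Wednesday, so the first Saturday is October 4 and the fourth is October 25.
At the standard offset (UTC+03:30), 14:08 UTC + 3h30m = 17:38 Kesoth standard time.
The standard-time date in Kesoth, 25 May 2025, falls between 9 March and 25 October, so daylight saving is in effect and Kesoth is at UTC+04:30.
14:08 UTC + 4h30m = 18:38 local.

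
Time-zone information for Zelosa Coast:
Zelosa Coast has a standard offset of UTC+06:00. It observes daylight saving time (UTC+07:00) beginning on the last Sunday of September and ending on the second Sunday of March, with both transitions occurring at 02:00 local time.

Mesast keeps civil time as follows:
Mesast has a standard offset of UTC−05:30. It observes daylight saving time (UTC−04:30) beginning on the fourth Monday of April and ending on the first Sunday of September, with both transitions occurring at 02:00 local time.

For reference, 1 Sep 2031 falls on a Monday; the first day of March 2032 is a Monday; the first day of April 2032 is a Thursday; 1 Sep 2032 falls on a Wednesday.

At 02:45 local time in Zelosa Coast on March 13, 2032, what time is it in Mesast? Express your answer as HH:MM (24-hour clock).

14:15

1 September 2031 is a Monday, so Sundays fall on 7, 14, 21, 28; the last is September 28.
1 March 2032 is a Monday, so the first Sunday is March 7 and the second is March 14.
March 13, 2032 falls between 28 September 2031 and 14 March 2032, so daylight saving is in effect and Zelosa Coast is at UTC+07:00.
02:45 Zelosa Coast − 7h = 19:45 UTC (rolling into the previous day, 12 March 2032).
1 April 2032 is a Thursday, so the first Monday is April 5 and the fourth is April 26.
1 September 2032 is a Wednesday, so the first Sunday is September 5.
At the standard offset (UTC−05:30), 19:45 UTC − 5h30m = 14:15 Mesast standard time.
The standard-time date in Mesast, March 12, 2032, does not fall between 26 April and 5 September, so daylight saving is not in effect and Mesast is at UTC−05:30.
19:45 UTC − 5h30m = 14:15 Mesast.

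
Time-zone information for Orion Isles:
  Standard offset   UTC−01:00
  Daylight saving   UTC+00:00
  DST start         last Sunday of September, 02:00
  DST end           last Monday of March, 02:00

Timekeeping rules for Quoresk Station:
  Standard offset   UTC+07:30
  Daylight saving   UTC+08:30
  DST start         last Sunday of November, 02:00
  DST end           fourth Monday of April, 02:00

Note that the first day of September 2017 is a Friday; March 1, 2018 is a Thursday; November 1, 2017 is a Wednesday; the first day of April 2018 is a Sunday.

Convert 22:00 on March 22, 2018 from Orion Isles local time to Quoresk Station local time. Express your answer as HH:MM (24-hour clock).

06:30

1 September 2017 is a Friday, so Sundays fall on 3, 10, 17, 24; the last is September 24.
1 March 2018 is a Thursday, so Mondays fall on 5, 12, 19, 26; the last is March 26.
March 22, 2018 falls between 24 September 2017 and 26 March 2018, so daylight saving is in effect and Orion Isles is at UTC+00:00.
22:00 Orion Isles − 0h = 22:00 UTC.
1 November 2017 is a Wednesday, so Sundays fall on 5, 12, 19, 26; the last is November 26.
1 April 2018 is a Sunday, so the first Monday is April 2 and the fourth is April 23.
At the standard offset (UTC+07:30), 22:00 UTC + 7h30m = 05:30 Quoresk Station standard time (rolling into the next day, 23 March 2018).
The standard-time date in Quoresk Station, March 23, 2018, falls between 26 November 2017 and 23 April 2018, so daylight saving is in effect and Quoresk Station is at UTC+08:30.
22:00 UTC + 8h30m = 06:30 Quoresk Station (rolling into the next day, 23 March 2018).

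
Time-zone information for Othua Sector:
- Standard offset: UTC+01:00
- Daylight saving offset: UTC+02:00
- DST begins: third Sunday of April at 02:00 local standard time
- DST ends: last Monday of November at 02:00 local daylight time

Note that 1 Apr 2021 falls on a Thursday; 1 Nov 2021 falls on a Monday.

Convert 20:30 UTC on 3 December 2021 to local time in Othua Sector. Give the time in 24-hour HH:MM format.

1 April 2021 is a Thursday, so the first Sunday is April 4 and the third is April 18.
1 November 2021 is a Monday, so Mondays fall on 1, 8, 15, 22, 29; the last is November 29.
At the standard offset (UTC+01:00), 20:30 UTC + 1h = 21:30 Othua Sector standard time.
The standard-time date in Othua Sector, 3 December 2021, is outside the daylight-saving period (18 April – 29 November), so Othua Sector is on standard time, UTC+01:00.
20:30 UTC + 1h = 21:30 local.

21:30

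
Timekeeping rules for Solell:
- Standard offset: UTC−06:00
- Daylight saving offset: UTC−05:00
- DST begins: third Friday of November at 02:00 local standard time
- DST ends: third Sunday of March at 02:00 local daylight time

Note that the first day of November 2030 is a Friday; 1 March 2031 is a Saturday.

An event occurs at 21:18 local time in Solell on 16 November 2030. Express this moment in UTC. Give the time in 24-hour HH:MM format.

02:18

1 November 2030 is a Friday, so the first Friday is November 1 and the third is November 15.
1 March 2031 is a Saturday, so the first Sunday is March 2 and the third is March 16.
16 November 2030 lies within the daylight-saving period (15 November 2030 – 16 March 2031), so Solell is on daylight time, UTC−05:00.
21:18 local + 5h = 02:18 UTC (rolling into the next day, 17 November 2030).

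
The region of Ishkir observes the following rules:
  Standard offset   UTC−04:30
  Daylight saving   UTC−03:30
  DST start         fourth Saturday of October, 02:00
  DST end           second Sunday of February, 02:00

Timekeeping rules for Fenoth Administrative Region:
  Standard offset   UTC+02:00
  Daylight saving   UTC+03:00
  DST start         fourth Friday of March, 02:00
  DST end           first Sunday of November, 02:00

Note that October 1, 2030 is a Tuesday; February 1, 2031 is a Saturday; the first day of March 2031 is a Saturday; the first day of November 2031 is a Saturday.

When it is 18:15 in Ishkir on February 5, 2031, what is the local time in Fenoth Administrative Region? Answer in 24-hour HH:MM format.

23:45

1 October 2030 is a Tuesday, so the first Saturday is October 5 and the fourth is October 26.
1 February 2031 is a Saturday, so the first Sunday is February 2 and the second is February 9.
Daylight saving runs 26 October 2030 – 9 February 2031; February 5, 2031 is inside that window, so Ishkir is at UTC−03:30.
18:15 Ishkir + 3h30m = 21:45 UTC.
1 March 2031 is a Saturday, so the first Friday is March 7 and the fourth is March 28.
1 November 2031 is a Saturday, so the first Sunday is November 2.
At the standard offset (UTC+02:00), 21:45 UTC + 2h = 23:45 Fenoth Administrative Region standard time.
The standard-time date in Fenoth Administrative Region, February 5, 2031, is outside the daylight-saving period (28 March – 2 November), so Fenoth Administrative Region is on standard time, UTC+02:00.
21:45 UTC + 2h = 23:45 Fenoth Administrative Region.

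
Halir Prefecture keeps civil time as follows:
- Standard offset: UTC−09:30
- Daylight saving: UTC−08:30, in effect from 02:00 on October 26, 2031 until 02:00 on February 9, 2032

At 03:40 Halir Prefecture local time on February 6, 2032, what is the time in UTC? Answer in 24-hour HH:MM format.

12:10

February 6, 2032 falls between 26 October 2031 and 9 February 2032, so daylight saving is in effect and Halir Prefecture is at UTC−08:30.
03:40 local + 8h30m = 12:10 UTC.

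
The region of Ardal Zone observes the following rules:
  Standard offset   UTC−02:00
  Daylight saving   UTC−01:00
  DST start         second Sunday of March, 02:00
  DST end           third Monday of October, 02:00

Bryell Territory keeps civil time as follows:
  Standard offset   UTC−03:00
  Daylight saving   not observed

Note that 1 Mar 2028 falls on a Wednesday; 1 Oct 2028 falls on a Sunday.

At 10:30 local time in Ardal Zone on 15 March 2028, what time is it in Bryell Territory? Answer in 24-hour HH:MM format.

08:30

1 March 2028 is a Wednesday, so the first Sunday is March 5 and the second is March 12.
1 October 2028 is a Sunday, so the first Monday is October 2 and the third is October 16.
15 March 2028 lies within the daylight-saving period (12 March – 16 October), so Ardal Zone is on daylight time, UTC−01:00.
10:30 Ardal Zone + 1h = 11:30 UTC.
Bryell Territory has no daylight saving, so its offset is UTC−03:00 year-round.
11:30 UTC − 3h = 08:30 Bryell Territory.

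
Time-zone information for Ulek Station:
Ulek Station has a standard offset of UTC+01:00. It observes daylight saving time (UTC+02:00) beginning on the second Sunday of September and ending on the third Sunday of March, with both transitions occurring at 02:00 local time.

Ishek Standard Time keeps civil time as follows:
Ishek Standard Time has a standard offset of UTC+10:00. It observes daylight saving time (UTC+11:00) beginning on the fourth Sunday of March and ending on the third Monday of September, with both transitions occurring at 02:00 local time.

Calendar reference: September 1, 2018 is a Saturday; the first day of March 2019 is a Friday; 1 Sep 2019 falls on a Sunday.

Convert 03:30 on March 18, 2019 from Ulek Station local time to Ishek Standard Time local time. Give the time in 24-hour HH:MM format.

12:30

1 September 2018 is a Saturday, so the first Sunday is September 2 and the second is September 9.
1 March 2019 is a Friday, so the first Sunday is March 3 and the third is March 17.
Daylight saving runs 9 September 2018 – 17 March 2019; March 18, 2019 is outside that window, so Ulek Station is on standard time at UTC+01:00.
03:30 Ulek Station − 1h = 02:30 UTC.
1 March 2019 is a Friday, so the first Sunday is March 3 and the fourth is March 24.
1 September 2019 is a Sunday, so the first Monday is September 2 and the third is September 16.
At the standard offset (UTC+10:00), 02:30 UTC + 10h = 12:30 Ishek Standard Time standard time.
Daylight saving runs 24 March – 16 September; the standard-time date in Ishek Standard Time, March 18, 2019, is outside that window, so Ishek Standard Time is on standard time at UTC+10:00.
02:30 UTC + 10h = 12:30 Ishek Standard Time.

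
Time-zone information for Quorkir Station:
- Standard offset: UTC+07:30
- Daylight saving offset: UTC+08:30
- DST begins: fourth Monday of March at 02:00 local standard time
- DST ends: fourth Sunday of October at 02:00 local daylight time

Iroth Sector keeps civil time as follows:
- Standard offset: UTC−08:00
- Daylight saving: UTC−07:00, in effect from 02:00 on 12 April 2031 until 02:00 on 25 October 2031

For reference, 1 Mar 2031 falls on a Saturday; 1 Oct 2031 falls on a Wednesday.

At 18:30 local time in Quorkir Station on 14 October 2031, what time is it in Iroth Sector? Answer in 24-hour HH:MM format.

1 March 2031 is a Saturday, so the first Monday is March 3 and the fourth is March 24.
1 October 2031 is a Wednesday, so the first Sunday is October 5 and the fourth is October 26.
14 October 2031 lies within the daylight-saving period (24 March – 26 October), so Quorkir Station is on daylight time, UTC+08:30.
18:30 Quorkir Station − 8h30m = 10:00 UTC.
At the standard offset (UTC−08:00), 10:00 UTC − 8h = 02:00 Iroth Sector standard time.
The standard-time date in Iroth Sector, 14 October 2031, falls between 12 April and 25 October, so daylight saving is in effect and Iroth Sector is at UTC−07:00.
10:00 UTC − 7h = 03:00 Iroth Sector.

03:00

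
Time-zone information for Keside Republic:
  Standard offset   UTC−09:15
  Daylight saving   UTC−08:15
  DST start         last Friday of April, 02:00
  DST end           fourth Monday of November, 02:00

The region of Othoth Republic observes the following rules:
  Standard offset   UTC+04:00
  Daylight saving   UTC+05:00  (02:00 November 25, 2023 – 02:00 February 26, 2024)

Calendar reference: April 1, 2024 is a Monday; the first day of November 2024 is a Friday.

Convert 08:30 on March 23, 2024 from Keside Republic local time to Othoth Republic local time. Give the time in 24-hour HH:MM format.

1 April 2024 is a Monday, so Fridays fall on 5, 12, 19, 26; the last is April 26.
1 November 2024 is a Friday, so the first Monday is November 4 and the fourth is November 25.
March 23, 2024 does not fall between 26 April and 25 November, so daylight saving is not in effect and Keside Republic is at UTC−09:15.
08:30 Keside Republic + 9h15m = 17:45 UTC.
At the standard offset (UTC+04:00), 17:45 UTC + 4h = 21:45 Othoth Republic standard time.
The standard-time date in Othoth Republic, March 23, 2024, does not fall between 25 November 2023 and 26 February 2024, so daylight saving is not in effect and Othoth Republic is at UTC+04:00.
17:45 UTC + 4h = 21:45 Othoth Republic.

21:45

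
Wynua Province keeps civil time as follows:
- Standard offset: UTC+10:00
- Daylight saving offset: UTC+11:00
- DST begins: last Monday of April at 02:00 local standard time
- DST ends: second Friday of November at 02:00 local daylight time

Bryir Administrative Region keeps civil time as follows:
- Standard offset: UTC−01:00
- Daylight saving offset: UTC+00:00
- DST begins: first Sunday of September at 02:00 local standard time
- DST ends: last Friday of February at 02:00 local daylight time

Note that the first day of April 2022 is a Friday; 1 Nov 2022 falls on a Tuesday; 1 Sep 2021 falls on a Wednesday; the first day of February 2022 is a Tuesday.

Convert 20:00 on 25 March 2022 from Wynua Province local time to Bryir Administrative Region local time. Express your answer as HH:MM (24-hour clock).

09:00

1 April 2022 is a Friday, so Mondays fall on 4, 11, 18, 25; the last is April 25.
1 November 2022 is a Tuesday, so the first Friday is November 4 and the second is November 11.
Daylight saving runs 25 April – 11 November; 25 March 2022 is outside that window, so Wynua Province is on standard time at UTC+10:00.
20:00 Wynua Province − 10h = 10:00 UTC.
1 September 2021 is a Wednesday, so the first Sunday is September 5.
1 February 2022 is a Tuesday, so Fridays fall on 4, 11, 18, 25; the last is February 25.
At the standard offset (UTC−01:00), 10:00 UTC − 1h = 09:00 Bryir Administrative Region standard time.
The standard-time date in Bryir Administrative Region, 25 March 2022, does not fall between 5 September 2021 and 25 February 2022, so daylight saving is not in effect and Bryir Administrative Region is at UTC−01:00.
10:00 UTC − 1h = 09:00 Bryir Administrative Region.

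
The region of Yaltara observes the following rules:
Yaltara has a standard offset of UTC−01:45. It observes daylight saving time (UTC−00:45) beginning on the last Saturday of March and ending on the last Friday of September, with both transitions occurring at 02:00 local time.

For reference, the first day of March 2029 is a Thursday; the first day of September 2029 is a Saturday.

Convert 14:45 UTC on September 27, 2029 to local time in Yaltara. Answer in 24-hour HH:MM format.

1 March 2029 is a Thursday, so Saturdays fall on 3, 10, 17, 24, 31; the last is March 31.
1 September 2029 is a Saturday, so Fridays fall on 7, 14, 21, 28; the last is September 28.
At the standard offset (UTC−01:45), 14:45 UTC − 1h45m = 13:00 Yaltara standard time.
The standard-time date in Yaltara, September 27, 2029, lies within the daylight-saving period (31 March – 28 September), so Yaltara is on daylight time, UTC−00:45.
14:45 UTC − 0h45m = 14:00 local.

14:00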